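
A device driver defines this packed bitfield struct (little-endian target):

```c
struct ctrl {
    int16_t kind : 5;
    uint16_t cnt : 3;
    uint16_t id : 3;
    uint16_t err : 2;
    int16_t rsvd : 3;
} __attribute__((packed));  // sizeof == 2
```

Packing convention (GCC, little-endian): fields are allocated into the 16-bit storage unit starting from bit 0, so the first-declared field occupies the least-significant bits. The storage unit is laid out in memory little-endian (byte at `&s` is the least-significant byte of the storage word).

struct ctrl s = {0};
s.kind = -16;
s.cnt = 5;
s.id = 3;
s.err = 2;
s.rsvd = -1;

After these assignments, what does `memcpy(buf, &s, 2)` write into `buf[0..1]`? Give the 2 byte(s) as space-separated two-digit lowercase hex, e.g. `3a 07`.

b0 f3

[0+:5] kind=-16 & 0x1f = 0x10; word=0x0010
[5+:3] cnt=5 & 0x7 = 0x5; word=0x00b0
[8+:3] id=3 & 0x7 = 0x3; word=0x03b0
[11+:2] err=2 & 0x3 = 0x2; word=0x13b0
[13+:3] rsvd=-1 & 0x7 = 0x7; word=0xf3b0
word = 0xf3b0 → little-endian bytes:
  [0]=0xb0  [1]=0xf3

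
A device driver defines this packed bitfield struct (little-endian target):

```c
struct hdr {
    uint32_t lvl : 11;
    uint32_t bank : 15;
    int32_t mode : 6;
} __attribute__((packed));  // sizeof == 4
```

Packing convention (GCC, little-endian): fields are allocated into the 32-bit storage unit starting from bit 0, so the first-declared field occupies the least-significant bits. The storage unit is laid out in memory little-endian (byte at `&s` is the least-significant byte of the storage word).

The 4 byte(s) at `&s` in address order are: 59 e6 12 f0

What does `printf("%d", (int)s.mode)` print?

-4

[0]=0x59 [1]=0xe6 [2]=0x12 [3]=0xf0 (little-endian) → word 0xf012e659
lvl [0+:11] = (word>>0) & 0x7ff = 1625
bank [11+:15] = (word>>11) & 0x7fff = 604
mode [26+:6] = (word>>26) & 0x3f = 60  ←
mode signed 6b, MSB=1: 60 - 64 = -4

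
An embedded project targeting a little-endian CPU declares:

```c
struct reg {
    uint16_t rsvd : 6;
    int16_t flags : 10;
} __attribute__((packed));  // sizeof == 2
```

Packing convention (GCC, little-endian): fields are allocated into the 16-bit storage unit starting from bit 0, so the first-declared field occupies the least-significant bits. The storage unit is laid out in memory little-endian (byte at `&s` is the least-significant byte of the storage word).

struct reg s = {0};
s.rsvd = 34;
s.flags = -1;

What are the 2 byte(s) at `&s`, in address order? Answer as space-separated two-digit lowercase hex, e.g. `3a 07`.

[0+:6] rsvd=34 & 0x3f = 0x22; word=0x0022
[6+:10] flags=-1 & 0x3ff = 0x3ff; word=0xffe2
word = 0xffe2 → little-endian bytes:
  [0]=0xe2  [1]=0xff

e2 ff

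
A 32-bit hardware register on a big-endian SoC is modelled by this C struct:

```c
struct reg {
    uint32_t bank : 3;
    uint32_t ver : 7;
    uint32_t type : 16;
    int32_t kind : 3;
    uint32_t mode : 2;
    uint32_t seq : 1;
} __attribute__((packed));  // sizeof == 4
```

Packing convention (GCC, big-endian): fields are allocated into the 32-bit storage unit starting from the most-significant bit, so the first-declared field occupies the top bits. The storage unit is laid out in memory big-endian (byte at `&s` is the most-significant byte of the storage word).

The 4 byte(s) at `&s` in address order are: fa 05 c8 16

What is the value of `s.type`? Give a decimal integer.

[0]=0xfa [1]=0x05 [2]=0xc8 [3]=0x16 (big-endian) → word 0xfa05c816
bank [29+:3] = (word>>29) & 0x7 = 7
ver [22+:7] = (word>>22) & 0x7f = 104
type [6+:16] = (word>>6) & 0xffff = 5920  ←
kind [3+:3] = (word>>3) & 0x7 = 2
mode [1+:2] = (word>>1) & 0x3 = 3
seq [0+:1] = (word>>0) & 0x1 = 0

5920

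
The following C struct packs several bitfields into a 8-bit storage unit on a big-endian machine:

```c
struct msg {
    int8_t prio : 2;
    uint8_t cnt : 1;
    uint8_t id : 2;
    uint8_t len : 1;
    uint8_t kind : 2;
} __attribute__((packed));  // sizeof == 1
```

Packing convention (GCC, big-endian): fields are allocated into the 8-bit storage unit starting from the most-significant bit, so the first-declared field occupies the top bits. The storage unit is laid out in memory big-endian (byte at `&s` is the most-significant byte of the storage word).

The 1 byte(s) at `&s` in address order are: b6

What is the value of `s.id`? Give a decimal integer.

2

[0]=0xb6 (big-endian) → word 0xb6
prio:2 @ bit 6 → (0xb6>>6)&0x3 = 0x2
cnt:1 @ bit 5 → (0xb6>>5)&0x1 = 0x1
id:2 @ bit 3 → (0xb6>>3)&0x3 = 0x2  ←
len:1 @ bit 2 → (0xb6>>2)&0x1 = 0x1
kind:2 @ bit 0 → (0xb6>>0)&0x3 = 0x2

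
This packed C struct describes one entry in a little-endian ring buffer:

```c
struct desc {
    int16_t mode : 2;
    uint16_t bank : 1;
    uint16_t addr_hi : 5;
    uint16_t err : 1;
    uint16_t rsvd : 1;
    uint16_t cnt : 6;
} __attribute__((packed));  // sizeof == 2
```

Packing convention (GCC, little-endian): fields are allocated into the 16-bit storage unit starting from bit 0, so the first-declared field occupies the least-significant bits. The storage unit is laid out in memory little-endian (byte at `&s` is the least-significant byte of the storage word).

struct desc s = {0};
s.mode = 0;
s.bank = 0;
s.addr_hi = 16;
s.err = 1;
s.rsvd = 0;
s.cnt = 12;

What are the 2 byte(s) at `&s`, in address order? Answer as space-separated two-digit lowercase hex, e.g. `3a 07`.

80 31

[0+:2] mode=0 & 0x3 = 0x0; word=0x0000
[2+:1] bank=0 & 0x1 = 0x0; word=0x0000
[3+:5] addr_hi=16 & 0x1f = 0x10; word=0x0080
[8+:1] err=1 & 0x1 = 0x1; word=0x0180
[9+:1] rsvd=0 & 0x1 = 0x0; word=0x0180
[10+:6] cnt=12 & 0x3f = 0xc; word=0x3180
word = 0x3180 → little-endian bytes:
  [0]=0x80  [1]=0x31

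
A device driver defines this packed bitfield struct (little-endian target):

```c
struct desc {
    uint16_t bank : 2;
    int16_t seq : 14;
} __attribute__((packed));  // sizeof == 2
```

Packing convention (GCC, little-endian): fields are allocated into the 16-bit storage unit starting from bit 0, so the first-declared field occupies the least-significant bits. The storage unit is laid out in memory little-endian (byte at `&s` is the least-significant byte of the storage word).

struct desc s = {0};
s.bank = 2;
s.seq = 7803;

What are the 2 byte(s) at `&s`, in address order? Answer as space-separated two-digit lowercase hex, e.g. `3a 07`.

[0+:2] bank=2 & 0x3 = 0x2; word=0x0002
[2+:14] seq=7803 & 0x3fff = 0x1e7b; word=0x79ee
word = 0x79ee → little-endian bytes:
  [0]=0xee  [1]=0x79

ee 79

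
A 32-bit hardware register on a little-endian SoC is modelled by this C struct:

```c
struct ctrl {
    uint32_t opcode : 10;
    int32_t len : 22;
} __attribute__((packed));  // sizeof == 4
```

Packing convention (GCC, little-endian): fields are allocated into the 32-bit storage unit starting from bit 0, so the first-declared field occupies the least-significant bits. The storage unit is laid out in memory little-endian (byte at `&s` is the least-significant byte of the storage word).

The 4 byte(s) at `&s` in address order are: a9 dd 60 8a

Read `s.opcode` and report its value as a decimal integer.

425

[0]=0xa9 [1]=0xdd [2]=0x60 [3]=0x8a (little-endian) → word 0x8a60dda9
opcode:10 @ bit 0 → (0x8a60dda9>>0)&0x3ff = 0x1a9  ←
len:22 @ bit 10 → (0x8a60dda9>>10)&0x3fffff = 0x229837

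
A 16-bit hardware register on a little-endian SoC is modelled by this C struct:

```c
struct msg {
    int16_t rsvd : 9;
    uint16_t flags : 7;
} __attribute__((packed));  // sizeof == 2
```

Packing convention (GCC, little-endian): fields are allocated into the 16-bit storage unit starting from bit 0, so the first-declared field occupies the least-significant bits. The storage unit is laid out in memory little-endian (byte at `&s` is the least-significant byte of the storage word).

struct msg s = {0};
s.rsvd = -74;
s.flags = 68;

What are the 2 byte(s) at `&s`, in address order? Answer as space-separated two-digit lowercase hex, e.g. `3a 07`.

rsvd:9 = -74 → 0x1b6 << 0 → word 0x01b6
flags:7 = 68 → 0x44 << 9 → word 0x89b6
word = 0x89b6 → little-endian bytes:
  [0]=0xb6  [1]=0x89

b6 89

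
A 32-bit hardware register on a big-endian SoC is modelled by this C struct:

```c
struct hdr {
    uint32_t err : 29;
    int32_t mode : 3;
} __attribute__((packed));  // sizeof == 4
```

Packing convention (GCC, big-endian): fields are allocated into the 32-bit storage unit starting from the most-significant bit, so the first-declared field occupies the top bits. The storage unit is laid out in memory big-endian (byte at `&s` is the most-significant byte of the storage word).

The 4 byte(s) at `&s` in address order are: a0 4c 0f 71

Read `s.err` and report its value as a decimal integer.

336167406

[0]=0xa0 [1]=0x4c [2]=0x0f [3]=0x71 (big-endian) → word 0xa04c0f71
err:29 @ bit 3 → (0xa04c0f71>>3)&0x1fffffff = 0x140981ee  ←
mode:3 @ bit 0 → (0xa04c0f71>>0)&0x7 = 0x1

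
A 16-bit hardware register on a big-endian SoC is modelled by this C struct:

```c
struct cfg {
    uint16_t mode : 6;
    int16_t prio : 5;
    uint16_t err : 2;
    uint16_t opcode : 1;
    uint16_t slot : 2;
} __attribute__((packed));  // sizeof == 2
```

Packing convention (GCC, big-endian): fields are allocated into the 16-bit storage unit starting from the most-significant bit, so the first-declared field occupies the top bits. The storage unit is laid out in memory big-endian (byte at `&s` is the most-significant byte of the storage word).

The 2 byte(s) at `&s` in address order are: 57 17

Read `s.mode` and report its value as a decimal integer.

21

[0]=0x57 [1]=0x17 (big-endian) → word 0x5717
mode:6 @ bit 10 → (0x5717>>10)&0x3f = 0x15  ←
prio:5 @ bit 5 → (0x5717>>5)&0x1f = 0x18
err:2 @ bit 3 → (0x5717>>3)&0x3 = 0x2
opcode:1 @ bit 2 → (0x5717>>2)&0x1 = 0x1
slot:2 @ bit 0 → (0x5717>>0)&0x3 = 0x3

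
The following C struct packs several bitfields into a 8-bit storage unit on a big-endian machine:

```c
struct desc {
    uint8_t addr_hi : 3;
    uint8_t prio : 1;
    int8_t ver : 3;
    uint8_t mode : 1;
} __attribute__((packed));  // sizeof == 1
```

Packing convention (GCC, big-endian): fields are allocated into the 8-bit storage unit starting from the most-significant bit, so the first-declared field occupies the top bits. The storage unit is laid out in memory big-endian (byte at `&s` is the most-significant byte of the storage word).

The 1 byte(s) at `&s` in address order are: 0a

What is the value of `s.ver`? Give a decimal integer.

-3

[0]=0x0a (big-endian) → word 0x0a
addr_hi [5+:3] = (word>>5) & 0x7 = 0
prio [4+:1] = (word>>4) & 0x1 = 0
ver [1+:3] = (word>>1) & 0x7 = 5  ←
mode [0+:1] = (word>>0) & 0x1 = 0
ver signed 3b, MSB=1: 5 - 8 = -3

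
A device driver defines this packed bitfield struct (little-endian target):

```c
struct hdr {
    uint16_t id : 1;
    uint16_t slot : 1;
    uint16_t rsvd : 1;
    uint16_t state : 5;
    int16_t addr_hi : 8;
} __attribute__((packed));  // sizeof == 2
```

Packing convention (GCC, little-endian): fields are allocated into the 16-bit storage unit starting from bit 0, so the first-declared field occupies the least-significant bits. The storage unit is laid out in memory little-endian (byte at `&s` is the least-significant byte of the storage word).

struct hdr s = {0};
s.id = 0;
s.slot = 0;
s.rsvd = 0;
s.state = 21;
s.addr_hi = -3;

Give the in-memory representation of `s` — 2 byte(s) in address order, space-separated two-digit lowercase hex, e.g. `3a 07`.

a8 fd

id:1 = 0 → 0x0 << 0 → word 0x0000
slot:1 = 0 → 0x0 << 1 → word 0x0000
rsvd:1 = 0 → 0x0 << 2 → word 0x0000
state:5 = 21 → 0x15 << 3 → word 0x00a8
addr_hi:8 = -3 → 0xfd << 8 → word 0xfda8
word = 0xfda8 → little-endian bytes:
  [0]=0xa8  [1]=0xfd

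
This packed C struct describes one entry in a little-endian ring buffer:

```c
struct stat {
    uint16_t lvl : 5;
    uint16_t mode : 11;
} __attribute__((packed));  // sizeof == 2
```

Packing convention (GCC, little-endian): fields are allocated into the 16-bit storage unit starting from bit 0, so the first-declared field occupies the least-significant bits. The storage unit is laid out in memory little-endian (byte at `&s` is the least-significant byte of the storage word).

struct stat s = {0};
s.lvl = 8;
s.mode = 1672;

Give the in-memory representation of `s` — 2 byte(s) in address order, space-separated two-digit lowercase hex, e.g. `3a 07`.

08 d1

[0+:5] lvl=8 & 0x1f = 0x8; word=0x0008
[5+:11] mode=1672 & 0x7ff = 0x688; word=0xd108
word = 0xd108 → little-endian bytes:
  [0]=0x08  [1]=0xd1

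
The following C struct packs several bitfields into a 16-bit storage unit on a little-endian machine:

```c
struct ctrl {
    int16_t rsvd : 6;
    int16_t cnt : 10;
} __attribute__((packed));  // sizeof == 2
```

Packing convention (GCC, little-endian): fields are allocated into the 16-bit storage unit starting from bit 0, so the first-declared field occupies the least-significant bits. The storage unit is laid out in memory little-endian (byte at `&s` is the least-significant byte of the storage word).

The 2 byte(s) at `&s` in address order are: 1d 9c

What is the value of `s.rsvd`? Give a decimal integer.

[0]=0x1d [1]=0x9c (little-endian) → word 0x9c1d
rsvd [0+:6] = (word>>0) & 0x3f = 29  ←
cnt [6+:10] = (word>>6) & 0x3ff = 624
rsvd signed 6b, MSB=0: value = 29

29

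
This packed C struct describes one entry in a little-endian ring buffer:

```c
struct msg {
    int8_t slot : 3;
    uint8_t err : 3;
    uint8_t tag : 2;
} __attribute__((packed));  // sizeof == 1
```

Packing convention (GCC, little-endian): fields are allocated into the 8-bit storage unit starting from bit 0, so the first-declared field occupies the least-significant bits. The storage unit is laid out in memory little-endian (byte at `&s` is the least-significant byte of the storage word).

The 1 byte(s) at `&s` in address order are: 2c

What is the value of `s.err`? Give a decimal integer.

5

[0]=0x2c (little-endian) → word 0x2c
slot [0+:3] = (word>>0) & 0x7 = 4
err [3+:3] = (word>>3) & 0x7 = 5  ←
tag [6+:2] = (word>>6) & 0x3 = 0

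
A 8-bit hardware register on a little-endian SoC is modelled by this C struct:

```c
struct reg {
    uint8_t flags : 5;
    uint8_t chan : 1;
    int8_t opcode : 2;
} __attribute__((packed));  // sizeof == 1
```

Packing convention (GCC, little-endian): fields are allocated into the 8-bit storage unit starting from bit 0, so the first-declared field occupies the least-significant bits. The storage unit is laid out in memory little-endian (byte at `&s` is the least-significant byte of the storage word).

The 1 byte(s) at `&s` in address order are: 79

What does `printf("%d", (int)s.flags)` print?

25

[0]=0x79 (little-endian) → word 0x79
flags:5 @ bit 0 → (0x79>>0)&0x1f = 0x19  ←
chan:1 @ bit 5 → (0x79>>5)&0x1 = 0x1
opcode:2 @ bit 6 → (0x79>>6)&0x3 = 0x1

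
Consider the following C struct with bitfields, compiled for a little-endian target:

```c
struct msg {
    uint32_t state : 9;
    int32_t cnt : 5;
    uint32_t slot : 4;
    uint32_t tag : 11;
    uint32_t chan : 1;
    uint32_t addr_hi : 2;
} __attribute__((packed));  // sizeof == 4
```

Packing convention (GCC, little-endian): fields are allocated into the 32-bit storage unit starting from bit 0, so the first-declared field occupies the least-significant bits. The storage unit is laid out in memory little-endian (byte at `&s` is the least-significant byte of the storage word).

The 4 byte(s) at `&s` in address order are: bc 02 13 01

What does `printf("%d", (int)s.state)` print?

188

[0]=0xbc [1]=0x02 [2]=0x13 [3]=0x01 (little-endian) → word 0x011302bc
state:9 @ bit 0 → (0x011302bc>>0)&0x1ff = 0xbc  ←
cnt:5 @ bit 9 → (0x011302bc>>9)&0x1f = 0x1
slot:4 @ bit 14 → (0x011302bc>>14)&0xf = 0xc
tag:11 @ bit 18 → (0x011302bc>>18)&0x7ff = 0x44
chan:1 @ bit 29 → (0x011302bc>>29)&0x1 = 0x0
addr_hi:2 @ bit 30 → (0x011302bc>>30)&0x3 = 0x0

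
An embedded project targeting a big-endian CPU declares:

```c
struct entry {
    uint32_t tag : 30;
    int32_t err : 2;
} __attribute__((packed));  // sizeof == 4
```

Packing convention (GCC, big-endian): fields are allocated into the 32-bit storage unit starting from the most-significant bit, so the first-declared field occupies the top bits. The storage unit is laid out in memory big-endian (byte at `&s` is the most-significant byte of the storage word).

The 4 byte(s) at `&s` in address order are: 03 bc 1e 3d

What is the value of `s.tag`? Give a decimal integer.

15665039

[0]=0x03 [1]=0xbc [2]=0x1e [3]=0x3d (big-endian) → word 0x03bc1e3d
tag [2+:30] = (word>>2) & 0x3fffffff = 15665039  ←
err [0+:2] = (word>>0) & 0x3 = 1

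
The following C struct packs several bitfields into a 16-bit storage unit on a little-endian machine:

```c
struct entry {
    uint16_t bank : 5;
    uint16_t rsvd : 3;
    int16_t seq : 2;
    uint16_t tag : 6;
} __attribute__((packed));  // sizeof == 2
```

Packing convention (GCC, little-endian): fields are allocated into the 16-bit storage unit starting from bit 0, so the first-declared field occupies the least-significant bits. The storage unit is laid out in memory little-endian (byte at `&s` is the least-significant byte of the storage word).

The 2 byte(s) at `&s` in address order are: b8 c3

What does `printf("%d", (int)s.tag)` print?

48

[0]=0xb8 [1]=0xc3 (little-endian) → word 0xc3b8
bank:5 @ bit 0 → (0xc3b8>>0)&0x1f = 0x18
rsvd:3 @ bit 5 → (0xc3b8>>5)&0x7 = 0x5
seq:2 @ bit 8 → (0xc3b8>>8)&0x3 = 0x3
tag:6 @ bit 10 → (0xc3b8>>10)&0x3f = 0x30  ←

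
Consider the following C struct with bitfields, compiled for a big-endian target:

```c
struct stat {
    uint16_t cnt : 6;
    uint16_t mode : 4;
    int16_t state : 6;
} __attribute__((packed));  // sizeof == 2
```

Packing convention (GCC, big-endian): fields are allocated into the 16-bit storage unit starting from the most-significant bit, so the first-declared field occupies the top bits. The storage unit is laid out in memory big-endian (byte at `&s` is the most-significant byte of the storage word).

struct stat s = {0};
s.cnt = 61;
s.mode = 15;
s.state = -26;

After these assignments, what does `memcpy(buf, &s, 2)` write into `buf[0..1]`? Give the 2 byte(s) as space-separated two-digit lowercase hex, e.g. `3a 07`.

[10+:6] cnt=61 & 0x3f = 0x3d; word=0xf400
[6+:4] mode=15 & 0xf = 0xf; word=0xf7c0
[0+:6] state=-26 & 0x3f = 0x26; word=0xf7e6
word = 0xf7e6 → big-endian bytes:
  [0]=0xf7  [1]=0xe6

f7 e6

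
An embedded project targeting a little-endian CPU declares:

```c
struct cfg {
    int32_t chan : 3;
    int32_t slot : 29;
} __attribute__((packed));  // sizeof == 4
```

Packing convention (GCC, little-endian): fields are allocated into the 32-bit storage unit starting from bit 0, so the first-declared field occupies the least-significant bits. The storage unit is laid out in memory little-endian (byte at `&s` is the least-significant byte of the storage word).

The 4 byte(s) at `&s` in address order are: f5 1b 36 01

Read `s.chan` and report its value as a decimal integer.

[0]=0xf5 [1]=0x1b [2]=0x36 [3]=0x01 (little-endian) → word 0x01361bf5
chan [0+:3] = (word>>0) & 0x7 = 5  ←
slot [3+:29] = (word>>3) & 0x1fffffff = 2540414
chan signed 3b, MSB=1: 5 - 8 = -3

-3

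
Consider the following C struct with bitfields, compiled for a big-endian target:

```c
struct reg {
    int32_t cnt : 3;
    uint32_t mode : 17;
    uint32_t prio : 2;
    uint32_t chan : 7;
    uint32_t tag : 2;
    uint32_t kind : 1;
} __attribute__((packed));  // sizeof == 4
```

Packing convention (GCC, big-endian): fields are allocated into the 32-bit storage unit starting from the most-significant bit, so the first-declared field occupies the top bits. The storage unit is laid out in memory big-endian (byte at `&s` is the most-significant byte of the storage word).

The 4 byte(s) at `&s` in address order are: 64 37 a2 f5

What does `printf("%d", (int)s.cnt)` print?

3

[0]=0x64 [1]=0x37 [2]=0xa2 [3]=0xf5 (big-endian) → word 0x6437a2f5
cnt [29+:3] = (word>>29) & 0x7 = 3  ←
mode [12+:17] = (word>>12) & 0x1ffff = 17274
prio [10+:2] = (word>>10) & 0x3 = 0
chan [3+:7] = (word>>3) & 0x7f = 94
tag [1+:2] = (word>>1) & 0x3 = 2
kind [0+:1] = (word>>0) & 0x1 = 1
cnt signed 3b, MSB=0: value = 3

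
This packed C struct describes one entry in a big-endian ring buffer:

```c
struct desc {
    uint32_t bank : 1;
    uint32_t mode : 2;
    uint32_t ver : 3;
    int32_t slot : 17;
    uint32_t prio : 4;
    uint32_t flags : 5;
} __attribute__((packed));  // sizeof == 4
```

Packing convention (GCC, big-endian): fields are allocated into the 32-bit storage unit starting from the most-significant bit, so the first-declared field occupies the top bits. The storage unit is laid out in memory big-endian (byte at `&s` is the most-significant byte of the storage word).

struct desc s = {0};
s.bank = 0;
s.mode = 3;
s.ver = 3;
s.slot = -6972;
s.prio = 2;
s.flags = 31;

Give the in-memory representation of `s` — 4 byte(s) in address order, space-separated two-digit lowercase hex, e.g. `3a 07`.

6f c9 88 5f

bank:1 = 0 → 0x0 << 31 → word 0x00000000
mode:2 = 3 → 0x3 << 29 → word 0x60000000
ver:3 = 3 → 0x3 << 26 → word 0x6c000000
slot:17 = -6972 → 0x1e4c4 << 9 → word 0x6fc98800
prio:4 = 2 → 0x2 << 5 → word 0x6fc98840
flags:5 = 31 → 0x1f << 0 → word 0x6fc9885f
word = 0x6fc9885f → big-endian bytes:
  [0]=0x6f  [1]=0xc9  [2]=0x88  [3]=0x5f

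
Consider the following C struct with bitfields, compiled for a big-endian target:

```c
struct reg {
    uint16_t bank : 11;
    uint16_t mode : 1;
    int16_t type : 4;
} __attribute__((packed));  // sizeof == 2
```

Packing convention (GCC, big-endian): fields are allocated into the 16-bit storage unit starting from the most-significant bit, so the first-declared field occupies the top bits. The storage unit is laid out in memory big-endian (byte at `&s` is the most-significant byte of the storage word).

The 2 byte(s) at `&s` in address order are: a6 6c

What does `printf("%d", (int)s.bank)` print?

[0]=0xa6 [1]=0x6c (big-endian) → word 0xa66c
bank [5+:11] = (word>>5) & 0x7ff = 1331  ←
mode [4+:1] = (word>>4) & 0x1 = 0
type [0+:4] = (word>>0) & 0xf = 12

1331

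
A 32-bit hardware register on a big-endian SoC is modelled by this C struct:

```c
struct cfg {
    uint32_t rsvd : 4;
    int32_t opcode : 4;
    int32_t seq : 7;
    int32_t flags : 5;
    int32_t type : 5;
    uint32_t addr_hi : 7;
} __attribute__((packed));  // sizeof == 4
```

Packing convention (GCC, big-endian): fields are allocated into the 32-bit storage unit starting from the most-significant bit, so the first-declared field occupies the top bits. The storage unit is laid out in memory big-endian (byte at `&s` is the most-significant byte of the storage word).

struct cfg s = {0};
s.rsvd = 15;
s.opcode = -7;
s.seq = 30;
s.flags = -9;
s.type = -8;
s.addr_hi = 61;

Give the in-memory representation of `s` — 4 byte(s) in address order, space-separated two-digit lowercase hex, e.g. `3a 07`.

[28+:4] rsvd=15 & 0xf = 0xf; word=0xf0000000
[24+:4] opcode=-7 & 0xf = 0x9; word=0xf9000000
[17+:7] seq=30 & 0x7f = 0x1e; word=0xf93c0000
[12+:5] flags=-9 & 0x1f = 0x17; word=0xf93d7000
[7+:5] type=-8 & 0x1f = 0x18; word=0xf93d7c00
[0+:7] addr_hi=61 & 0x7f = 0x3d; word=0xf93d7c3d
word = 0xf93d7c3d → big-endian bytes:
  [0]=0xf9  [1]=0x3d  [2]=0x7c  [3]=0x3d

f9 3d 7c 3d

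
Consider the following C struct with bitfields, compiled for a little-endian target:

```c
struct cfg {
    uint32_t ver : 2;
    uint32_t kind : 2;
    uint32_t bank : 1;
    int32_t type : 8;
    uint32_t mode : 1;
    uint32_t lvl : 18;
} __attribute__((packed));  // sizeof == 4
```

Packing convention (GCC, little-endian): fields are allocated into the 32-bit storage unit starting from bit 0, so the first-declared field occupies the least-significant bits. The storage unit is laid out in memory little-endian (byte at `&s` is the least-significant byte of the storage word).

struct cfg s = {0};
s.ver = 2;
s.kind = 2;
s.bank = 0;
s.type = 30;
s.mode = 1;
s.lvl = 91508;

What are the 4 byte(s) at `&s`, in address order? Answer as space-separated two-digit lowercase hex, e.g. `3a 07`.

ca 23 5d 59

[0+:2] ver=2 & 0x3 = 0x2; word=0x00000002
[2+:2] kind=2 & 0x3 = 0x2; word=0x0000000a
[4+:1] bank=0 & 0x1 = 0x0; word=0x0000000a
[5+:8] type=30 & 0xff = 0x1e; word=0x000003ca
[13+:1] mode=1 & 0x1 = 0x1; word=0x000023ca
[14+:18] lvl=91508 & 0x3ffff = 0x16574; word=0x595d23ca
word = 0x595d23ca → little-endian bytes:
  [0]=0xca  [1]=0x23  [2]=0x5d  [3]=0x59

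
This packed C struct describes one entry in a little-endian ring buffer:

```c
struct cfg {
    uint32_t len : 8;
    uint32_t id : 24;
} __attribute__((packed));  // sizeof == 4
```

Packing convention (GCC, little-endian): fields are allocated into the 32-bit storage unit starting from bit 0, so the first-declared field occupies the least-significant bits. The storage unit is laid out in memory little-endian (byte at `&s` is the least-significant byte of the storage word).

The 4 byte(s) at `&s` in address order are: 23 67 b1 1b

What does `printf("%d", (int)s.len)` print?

[0]=0x23 [1]=0x67 [2]=0xb1 [3]=0x1b (little-endian) → word 0x1bb16723
len:8 @ bit 0 → (0x1bb16723>>0)&0xff = 0x23  ←
id:24 @ bit 8 → (0x1bb16723>>8)&0xffffff = 0x1bb167

35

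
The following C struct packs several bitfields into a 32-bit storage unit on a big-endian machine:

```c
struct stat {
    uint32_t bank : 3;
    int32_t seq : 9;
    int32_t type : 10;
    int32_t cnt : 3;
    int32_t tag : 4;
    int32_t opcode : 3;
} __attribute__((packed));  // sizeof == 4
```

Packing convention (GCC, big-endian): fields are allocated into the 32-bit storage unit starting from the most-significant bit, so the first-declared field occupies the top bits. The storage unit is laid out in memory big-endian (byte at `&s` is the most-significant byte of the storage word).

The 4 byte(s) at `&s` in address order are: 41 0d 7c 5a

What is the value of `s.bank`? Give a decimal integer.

2

[0]=0x41 [1]=0x0d [2]=0x7c [3]=0x5a (big-endian) → word 0x410d7c5a
bank:3 @ bit 29 → (0x410d7c5a>>29)&0x7 = 0x2  ←
seq:9 @ bit 20 → (0x410d7c5a>>20)&0x1ff = 0x10
type:10 @ bit 10 → (0x410d7c5a>>10)&0x3ff = 0x35f
cnt:3 @ bit 7 → (0x410d7c5a>>7)&0x7 = 0x0
tag:4 @ bit 3 → (0x410d7c5a>>3)&0xf = 0xb
opcode:3 @ bit 0 → (0x410d7c5a>>0)&0x7 = 0x2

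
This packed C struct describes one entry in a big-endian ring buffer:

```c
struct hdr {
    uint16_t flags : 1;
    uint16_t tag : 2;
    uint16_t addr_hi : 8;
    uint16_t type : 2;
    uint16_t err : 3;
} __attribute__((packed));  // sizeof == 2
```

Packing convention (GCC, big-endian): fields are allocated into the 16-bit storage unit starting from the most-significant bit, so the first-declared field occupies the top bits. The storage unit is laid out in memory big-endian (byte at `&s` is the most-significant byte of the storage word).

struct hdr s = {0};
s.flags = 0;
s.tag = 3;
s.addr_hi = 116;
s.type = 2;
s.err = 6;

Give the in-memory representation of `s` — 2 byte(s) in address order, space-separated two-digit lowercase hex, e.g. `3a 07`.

6e 96

flags (1b) val=0 bits=0x0 at bit 15: 0x0000
tag (2b) val=3 bits=0x3 at bit 13: 0x6000
addr_hi (8b) val=116 bits=0x74 at bit 5: 0x6e80
type (2b) val=2 bits=0x2 at bit 3: 0x6e90
err (3b) val=6 bits=0x6 at bit 0: 0x6e96
word = 0x6e96 → big-endian bytes:
  [0]=0x6e  [1]=0x96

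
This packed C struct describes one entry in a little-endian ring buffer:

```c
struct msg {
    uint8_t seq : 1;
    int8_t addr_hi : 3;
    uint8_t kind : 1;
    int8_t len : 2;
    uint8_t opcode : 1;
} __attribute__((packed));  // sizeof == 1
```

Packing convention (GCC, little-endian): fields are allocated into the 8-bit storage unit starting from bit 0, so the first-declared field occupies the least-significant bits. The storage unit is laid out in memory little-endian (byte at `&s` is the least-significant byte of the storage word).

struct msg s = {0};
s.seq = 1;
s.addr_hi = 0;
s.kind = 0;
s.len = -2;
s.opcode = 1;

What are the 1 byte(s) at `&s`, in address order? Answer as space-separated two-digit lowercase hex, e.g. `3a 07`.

c1

seq (1b) val=1 bits=0x1 at bit 0: 0x01
addr_hi (3b) val=0 bits=0x0 at bit 1: 0x01
kind (1b) val=0 bits=0x0 at bit 4: 0x01
len (2b) val=-2 bits=0x2 at bit 5: 0x41
opcode (1b) val=1 bits=0x1 at bit 7: 0xc1
word = 0xc1 → little-endian bytes:
  [0]=0xc1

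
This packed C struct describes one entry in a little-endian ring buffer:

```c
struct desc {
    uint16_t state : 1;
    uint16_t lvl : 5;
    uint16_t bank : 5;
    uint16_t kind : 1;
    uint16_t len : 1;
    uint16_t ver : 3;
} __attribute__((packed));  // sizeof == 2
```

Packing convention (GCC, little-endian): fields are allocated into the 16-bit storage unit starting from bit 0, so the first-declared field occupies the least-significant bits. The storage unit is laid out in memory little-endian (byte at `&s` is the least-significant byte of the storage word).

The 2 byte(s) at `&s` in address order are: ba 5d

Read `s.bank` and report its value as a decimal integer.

22

[0]=0xba [1]=0x5d (little-endian) → word 0x5dba
state:1 @ bit 0 → (0x5dba>>0)&0x1 = 0x0
lvl:5 @ bit 1 → (0x5dba>>1)&0x1f = 0x1d
bank:5 @ bit 6 → (0x5dba>>6)&0x1f = 0x16  ←
kind:1 @ bit 11 → (0x5dba>>11)&0x1 = 0x1
len:1 @ bit 12 → (0x5dba>>12)&0x1 = 0x1
ver:3 @ bit 13 → (0x5dba>>13)&0x7 = 0x2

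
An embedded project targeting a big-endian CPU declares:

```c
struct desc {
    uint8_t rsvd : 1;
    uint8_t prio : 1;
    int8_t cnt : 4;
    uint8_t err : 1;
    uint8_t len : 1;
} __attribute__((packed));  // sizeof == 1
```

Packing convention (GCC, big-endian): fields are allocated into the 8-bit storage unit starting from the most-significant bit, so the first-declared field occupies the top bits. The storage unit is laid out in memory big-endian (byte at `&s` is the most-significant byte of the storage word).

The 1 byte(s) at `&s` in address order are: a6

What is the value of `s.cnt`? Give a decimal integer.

-7

[0]=0xa6 (big-endian) → word 0xa6
rsvd [7+:1] = (word>>7) & 0x1 = 1
prio [6+:1] = (word>>6) & 0x1 = 0
cnt [2+:4] = (word>>2) & 0xf = 9  ←
err [1+:1] = (word>>1) & 0x1 = 1
len [0+:1] = (word>>0) & 0x1 = 0
cnt signed 4b, MSB=1: 9 - 16 = -7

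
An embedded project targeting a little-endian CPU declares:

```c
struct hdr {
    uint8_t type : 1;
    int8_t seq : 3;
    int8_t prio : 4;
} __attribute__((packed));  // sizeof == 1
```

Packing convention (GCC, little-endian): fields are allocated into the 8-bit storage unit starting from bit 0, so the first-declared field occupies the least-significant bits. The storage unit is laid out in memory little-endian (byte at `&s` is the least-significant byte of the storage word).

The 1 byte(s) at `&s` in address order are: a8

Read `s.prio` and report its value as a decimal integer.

[0]=0xa8 (little-endian) → word 0xa8
type:1 @ bit 0 → (0xa8>>0)&0x1 = 0x0
seq:3 @ bit 1 → (0xa8>>1)&0x7 = 0x4
prio:4 @ bit 4 → (0xa8>>4)&0xf = 0xa  ←
prio signed 4b, MSB=1: 10 - 16 = -6

-6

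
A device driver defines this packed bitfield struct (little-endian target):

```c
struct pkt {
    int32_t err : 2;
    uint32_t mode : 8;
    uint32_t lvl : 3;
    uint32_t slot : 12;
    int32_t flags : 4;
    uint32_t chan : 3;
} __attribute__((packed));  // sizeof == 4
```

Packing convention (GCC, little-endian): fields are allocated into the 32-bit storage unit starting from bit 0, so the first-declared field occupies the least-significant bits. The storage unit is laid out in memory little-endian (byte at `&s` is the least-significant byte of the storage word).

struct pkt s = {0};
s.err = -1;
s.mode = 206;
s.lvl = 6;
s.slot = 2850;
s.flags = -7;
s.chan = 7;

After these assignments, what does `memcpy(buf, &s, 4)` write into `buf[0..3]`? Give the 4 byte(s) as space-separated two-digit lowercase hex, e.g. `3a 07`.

3b 5b 64 f3

[0+:2] err=-1 & 0x3 = 0x3; word=0x00000003
[2+:8] mode=206 & 0xff = 0xce; word=0x0000033b
[10+:3] lvl=6 & 0x7 = 0x6; word=0x00001b3b
[13+:12] slot=2850 & 0xfff = 0xb22; word=0x01645b3b
[25+:4] flags=-7 & 0xf = 0x9; word=0x13645b3b
[29+:3] chan=7 & 0x7 = 0x7; word=0xf3645b3b
word = 0xf3645b3b → little-endian bytes:
  [0]=0x3b  [1]=0x5b  [2]=0x64  [3]=0xf3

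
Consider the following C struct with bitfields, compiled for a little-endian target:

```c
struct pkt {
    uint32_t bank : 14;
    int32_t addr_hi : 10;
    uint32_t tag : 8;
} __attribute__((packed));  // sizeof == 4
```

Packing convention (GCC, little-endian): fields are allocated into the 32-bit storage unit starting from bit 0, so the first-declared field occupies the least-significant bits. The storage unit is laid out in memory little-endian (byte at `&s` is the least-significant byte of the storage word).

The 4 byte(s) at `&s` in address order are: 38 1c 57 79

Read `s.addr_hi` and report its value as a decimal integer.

[0]=0x38 [1]=0x1c [2]=0x57 [3]=0x79 (little-endian) → word 0x79571c38
bank [0+:14] = (word>>0) & 0x3fff = 7224
addr_hi [14+:10] = (word>>14) & 0x3ff = 348  ←
tag [24+:8] = (word>>24) & 0xff = 121
addr_hi signed 10b, MSB=0: value = 348

348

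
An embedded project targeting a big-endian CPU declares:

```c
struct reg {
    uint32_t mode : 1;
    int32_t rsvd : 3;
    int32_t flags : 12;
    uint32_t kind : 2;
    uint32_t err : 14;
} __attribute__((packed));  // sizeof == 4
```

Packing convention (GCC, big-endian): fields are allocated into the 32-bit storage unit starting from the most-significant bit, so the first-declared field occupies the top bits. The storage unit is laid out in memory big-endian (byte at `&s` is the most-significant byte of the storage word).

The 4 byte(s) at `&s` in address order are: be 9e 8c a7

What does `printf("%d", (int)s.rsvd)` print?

3

[0]=0xbe [1]=0x9e [2]=0x8c [3]=0xa7 (big-endian) → word 0xbe9e8ca7
mode:1 @ bit 31 → (0xbe9e8ca7>>31)&0x1 = 0x1
rsvd:3 @ bit 28 → (0xbe9e8ca7>>28)&0x7 = 0x3  ←
flags:12 @ bit 16 → (0xbe9e8ca7>>16)&0xfff = 0xe9e
kind:2 @ bit 14 → (0xbe9e8ca7>>14)&0x3 = 0x2
err:14 @ bit 0 → (0xbe9e8ca7>>0)&0x3fff = 0xca7
rsvd signed 3b, MSB=0: value = 3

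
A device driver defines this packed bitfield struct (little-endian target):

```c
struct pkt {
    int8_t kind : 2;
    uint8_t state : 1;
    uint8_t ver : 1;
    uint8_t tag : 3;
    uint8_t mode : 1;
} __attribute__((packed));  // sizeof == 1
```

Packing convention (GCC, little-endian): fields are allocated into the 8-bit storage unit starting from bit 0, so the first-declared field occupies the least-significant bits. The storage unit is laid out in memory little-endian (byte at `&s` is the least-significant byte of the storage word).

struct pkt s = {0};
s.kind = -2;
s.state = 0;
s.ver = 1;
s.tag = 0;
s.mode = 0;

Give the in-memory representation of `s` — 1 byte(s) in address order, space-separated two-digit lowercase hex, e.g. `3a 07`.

kind:2 = -2 → 0x2 << 0 → word 0x02
state:1 = 0 → 0x0 << 2 → word 0x02
ver:1 = 1 → 0x1 << 3 → word 0x0a
tag:3 = 0 → 0x0 << 4 → word 0x0a
mode:1 = 0 → 0x0 << 7 → word 0x0a
word = 0x0a → little-endian bytes:
  [0]=0x0a

0a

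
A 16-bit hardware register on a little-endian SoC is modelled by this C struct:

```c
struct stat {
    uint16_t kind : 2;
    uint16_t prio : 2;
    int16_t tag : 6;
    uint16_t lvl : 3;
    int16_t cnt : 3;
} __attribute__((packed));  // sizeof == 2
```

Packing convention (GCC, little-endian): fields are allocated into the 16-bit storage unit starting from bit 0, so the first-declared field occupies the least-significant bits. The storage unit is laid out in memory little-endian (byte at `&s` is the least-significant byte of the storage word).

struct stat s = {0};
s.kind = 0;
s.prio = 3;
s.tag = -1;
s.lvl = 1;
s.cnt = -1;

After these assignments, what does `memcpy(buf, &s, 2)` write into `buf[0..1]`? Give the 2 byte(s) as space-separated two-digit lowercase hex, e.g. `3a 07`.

fc e7

[0+:2] kind=0 & 0x3 = 0x0; word=0x0000
[2+:2] prio=3 & 0x3 = 0x3; word=0x000c
[4+:6] tag=-1 & 0x3f = 0x3f; word=0x03fc
[10+:3] lvl=1 & 0x7 = 0x1; word=0x07fc
[13+:3] cnt=-1 & 0x7 = 0x7; word=0xe7fc
word = 0xe7fc → little-endian bytes:
  [0]=0xfc  [1]=0xe7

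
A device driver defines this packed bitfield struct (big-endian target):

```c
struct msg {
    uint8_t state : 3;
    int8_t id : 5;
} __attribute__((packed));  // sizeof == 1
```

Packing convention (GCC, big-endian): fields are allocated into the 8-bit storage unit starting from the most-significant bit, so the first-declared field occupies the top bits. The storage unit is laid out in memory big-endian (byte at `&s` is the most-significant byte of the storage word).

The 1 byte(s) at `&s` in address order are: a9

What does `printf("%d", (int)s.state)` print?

[0]=0xa9 (big-endian) → word 0xa9
state:3 @ bit 5 → (0xa9>>5)&0x7 = 0x5  ←
id:5 @ bit 0 → (0xa9>>0)&0x1f = 0x9

5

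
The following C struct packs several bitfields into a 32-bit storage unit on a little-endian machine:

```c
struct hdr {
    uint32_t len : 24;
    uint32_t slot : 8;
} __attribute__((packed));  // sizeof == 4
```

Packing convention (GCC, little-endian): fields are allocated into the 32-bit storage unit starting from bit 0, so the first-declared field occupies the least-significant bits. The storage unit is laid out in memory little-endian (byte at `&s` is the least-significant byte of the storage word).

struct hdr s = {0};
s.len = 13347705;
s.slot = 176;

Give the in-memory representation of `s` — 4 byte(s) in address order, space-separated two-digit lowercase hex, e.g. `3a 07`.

79 ab cb b0

[0+:24] len=13347705 & 0xffffff = 0xcbab79; word=0x00cbab79
[24+:8] slot=176 & 0xff = 0xb0; word=0xb0cbab79
word = 0xb0cbab79 → little-endian bytes:
  [0]=0x79  [1]=0xab  [2]=0xcb  [3]=0xb0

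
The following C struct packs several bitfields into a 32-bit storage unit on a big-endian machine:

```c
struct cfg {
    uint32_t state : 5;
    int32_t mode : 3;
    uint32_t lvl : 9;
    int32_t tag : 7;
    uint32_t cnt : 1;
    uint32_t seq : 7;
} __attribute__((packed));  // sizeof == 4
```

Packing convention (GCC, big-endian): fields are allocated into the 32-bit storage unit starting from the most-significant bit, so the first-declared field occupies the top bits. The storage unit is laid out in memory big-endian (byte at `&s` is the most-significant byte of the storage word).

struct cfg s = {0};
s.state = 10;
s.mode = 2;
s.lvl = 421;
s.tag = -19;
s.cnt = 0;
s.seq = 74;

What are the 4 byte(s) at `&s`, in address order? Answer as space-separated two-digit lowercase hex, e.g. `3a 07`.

state:5 = 10 → 0xa << 27 → word 0x50000000
mode:3 = 2 → 0x2 << 24 → word 0x52000000
lvl:9 = 421 → 0x1a5 << 15 → word 0x52d28000
tag:7 = -19 → 0x6d << 8 → word 0x52d2ed00
cnt:1 = 0 → 0x0 << 7 → word 0x52d2ed00
seq:7 = 74 → 0x4a << 0 → word 0x52d2ed4a
word = 0x52d2ed4a → big-endian bytes:
  [0]=0x52  [1]=0xd2  [2]=0xed  [3]=0x4a

52 d2 ed 4a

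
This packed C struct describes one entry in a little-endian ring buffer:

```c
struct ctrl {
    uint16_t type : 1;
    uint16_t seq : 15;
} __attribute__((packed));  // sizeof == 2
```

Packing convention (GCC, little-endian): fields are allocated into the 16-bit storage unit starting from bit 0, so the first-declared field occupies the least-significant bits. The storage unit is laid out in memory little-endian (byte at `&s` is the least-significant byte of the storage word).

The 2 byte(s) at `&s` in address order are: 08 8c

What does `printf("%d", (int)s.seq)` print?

[0]=0x08 [1]=0x8c (little-endian) → word 0x8c08
type:1 @ bit 0 → (0x8c08>>0)&0x1 = 0x0
seq:15 @ bit 1 → (0x8c08>>1)&0x7fff = 0x4604  ←

17924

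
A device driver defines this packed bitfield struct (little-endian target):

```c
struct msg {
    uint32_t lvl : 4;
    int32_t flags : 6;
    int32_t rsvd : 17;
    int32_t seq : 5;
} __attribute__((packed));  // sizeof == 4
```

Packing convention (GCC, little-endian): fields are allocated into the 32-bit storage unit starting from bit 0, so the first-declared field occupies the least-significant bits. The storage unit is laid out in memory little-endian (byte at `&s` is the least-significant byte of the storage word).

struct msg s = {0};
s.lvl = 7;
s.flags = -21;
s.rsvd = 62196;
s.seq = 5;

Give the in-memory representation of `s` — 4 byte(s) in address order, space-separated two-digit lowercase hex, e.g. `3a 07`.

b7 d2 cb 2b

[0+:4] lvl=7 & 0xf = 0x7; word=0x00000007
[4+:6] flags=-21 & 0x3f = 0x2b; word=0x000002b7
[10+:17] rsvd=62196 & 0x1ffff = 0xf2f4; word=0x03cbd2b7
[27+:5] seq=5 & 0x1f = 0x5; word=0x2bcbd2b7
word = 0x2bcbd2b7 → little-endian bytes:
  [0]=0xb7  [1]=0xd2  [2]=0xcb  [3]=0x2b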